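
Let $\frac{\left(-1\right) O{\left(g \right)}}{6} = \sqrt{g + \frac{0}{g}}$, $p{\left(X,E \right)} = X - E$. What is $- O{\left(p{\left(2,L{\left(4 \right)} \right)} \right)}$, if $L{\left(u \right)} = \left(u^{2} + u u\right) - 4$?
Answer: $6 i \sqrt{26} \approx 30.594 i$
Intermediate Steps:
$L{\left(u \right)} = -4 + 2 u^{2}$ ($L{\left(u \right)} = \left(u^{2} + u^{2}\right) - 4 = 2 u^{2} - 4 = -4 + 2 u^{2}$)
$O{\left(g \right)} = - 6 \sqrt{g}$ ($O{\left(g \right)} = - 6 \sqrt{g + \frac{0}{g}} = - 6 \sqrt{g + 0} = - 6 \sqrt{g}$)
$- O{\left(p{\left(2,L{\left(4 \right)} \right)} \right)} = - \left(-6\right) \sqrt{2 - \left(-4 + 2 \cdot 4^{2}\right)} = - \left(-6\right) \sqrt{2 - \left(-4 + 2 \cdot 16\right)} = - \left(-6\right) \sqrt{2 - \left(-4 + 32\right)} = - \left(-6\right) \sqrt{2 - 28} = - \left(-6\right) \sqrt{-26} = - \left(-6\right) i \sqrt{26} = 6 i \sqrt{26}$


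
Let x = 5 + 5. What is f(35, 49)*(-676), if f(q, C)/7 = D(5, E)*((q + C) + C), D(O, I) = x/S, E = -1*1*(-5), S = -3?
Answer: 6293560/3 ≈ 2.0979e+6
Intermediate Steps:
E = 5 (E = -1*(-5) = 5)
x = 10
D(O, I) = -10/3 (D(O, I) = 10/(-3) = 10*(-1/3) = -10/3)
f(q, C) = -140*C/3 - 70*q/3 (f(q, C) = 7*(-10*((q + C) + C)/3) = 7*(-10*((C + q) + C)/3) = 7*(-10*(q + 2*C)/3) = 7*(-20*C/3 - 10*q/3) = -140*C/3 - 70*q/3)
f(35, 49)*(-676) = (-140/3*49 - 70/3*35)*(-676) = (-6860/3 - 2450/3)*(-676) = -9310/3*(-676) = 6293560/3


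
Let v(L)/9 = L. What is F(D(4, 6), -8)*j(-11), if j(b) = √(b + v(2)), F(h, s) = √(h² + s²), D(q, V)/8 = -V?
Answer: 8*√259 ≈ 128.75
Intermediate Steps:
v(L) = 9*L
D(q, V) = -8*V (D(q, V) = 8*(-V) = -8*V)
j(b) = √(18 + b) (j(b) = √(b + 9*2) = √(b + 18) = √(18 + b))
F(D(4, 6), -8)*j(-11) = √((-8*6)² + (-8)²)*√(18 - 11) = √((-48)² + 64)*√7 = √(2304 + 64)*√7 = √2368*√7 = (8*√37)*√7 = 8*√259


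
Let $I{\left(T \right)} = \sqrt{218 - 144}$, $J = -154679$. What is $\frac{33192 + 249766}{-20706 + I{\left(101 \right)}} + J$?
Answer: $- \frac{2550872308621}{16489937} - \frac{10883 \sqrt{74}}{16489937} \approx -1.5469 \cdot 10^{5}$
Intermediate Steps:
$I{\left(T \right)} = \sqrt{74}$
$\frac{33192 + 249766}{-20706 + I{\left(101 \right)}} + J = \frac{33192 + 249766}{-20706 + \sqrt{74}} - 154679 = \frac{282958}{-20706 + \sqrt{74}} - 154679 = -154679 + \frac{282958}{-20706 + \sqrt{74}}$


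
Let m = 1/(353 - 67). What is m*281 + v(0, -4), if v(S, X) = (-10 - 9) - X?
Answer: -4009/286 ≈ -14.017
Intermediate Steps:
m = 1/286 ≈ 0.0034965
v(S, X) = -19 - X
m*281 + v(0, -4) = (1/286)*281 + (-19 - 1*(-4)) = 281/286 + (-19 + 4) = 281/286 - 15 = -4009/286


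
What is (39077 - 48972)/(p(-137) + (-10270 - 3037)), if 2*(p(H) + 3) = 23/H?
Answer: 2711230/3646963 ≈ 0.74342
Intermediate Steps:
p(H) = -3 + 23/(2*H) (p(H) = -3 + (23/H)/2 = -3 + 23/(2*H))
(39077 - 48972)/(p(-137) + (-10270 - 3037)) = (39077 - 48972)/((-3 + (23/2)/(-137)) + (-10270 - 3037)) = -9895/((-3 + (23/2)*(-1/137)) - 13307) = -9895/((-3 - 23/274) - 13307) = -9895/(-845/274 - 13307) = -9895/(-3646963/274) = -9895*(-274/3646963) = 2711230/3646963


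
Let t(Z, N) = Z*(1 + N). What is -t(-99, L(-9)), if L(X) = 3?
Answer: 396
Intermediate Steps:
-t(-99, L(-9)) = -(-99)*(1 + 3) = -(-99)*4 = -1*(-396) = 396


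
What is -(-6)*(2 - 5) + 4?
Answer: -14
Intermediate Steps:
-(-6)*(2 - 5) + 4 = -(-6)*(-3) + 4 = -2*9 + 4 = -18 + 4 = -14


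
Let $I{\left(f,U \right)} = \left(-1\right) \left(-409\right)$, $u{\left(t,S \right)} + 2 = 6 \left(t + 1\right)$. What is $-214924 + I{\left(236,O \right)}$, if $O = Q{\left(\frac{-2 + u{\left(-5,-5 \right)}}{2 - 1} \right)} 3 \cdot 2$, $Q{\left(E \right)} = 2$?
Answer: $-214515$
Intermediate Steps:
$u{\left(t,S \right)} = 4 + 6 t$ ($u{\left(t,S \right)} = -2 + 6 \left(t + 1\right) = -2 + 6 \left(1 + t\right) = -2 + \left(6 + 6 t\right) = 4 + 6 t$)
$O = 12$ ($O = 2 \cdot 3 \cdot 2 = 6 \cdot 2 = 12$)
$I{\left(f,U \right)} = 409$
$-214924 + I{\left(236,O \right)} = -214924 + 409 = -214515$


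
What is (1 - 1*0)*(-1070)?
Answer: -1070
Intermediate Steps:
(1 - 1*0)*(-1070) = (1 + 0)*(-1070) = 1*(-1070) = -1070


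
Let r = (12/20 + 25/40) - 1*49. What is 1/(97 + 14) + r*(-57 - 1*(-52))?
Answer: 212129/888 ≈ 238.88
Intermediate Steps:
r = -1911/40 (r = (12*(1/20) + 25*(1/40)) - 49 = (⅗ + 5/8) - 49 = 49/40 - 49 = -1911/40 ≈ -47.775)
1/(97 + 14) + r*(-57 - 1*(-52)) = 1/(97 + 14) - 1911*(-57 - 1*(-52))/40 = 1/111 - 1911*(-57 + 52)/40 = 1/111 - 1911/40*(-5) = 1/111 + 1911/8 = 212129/888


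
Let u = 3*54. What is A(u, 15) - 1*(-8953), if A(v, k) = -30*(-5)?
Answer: 9103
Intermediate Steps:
u = 162
A(v, k) = 150
A(u, 15) - 1*(-8953) = 150 - 1*(-8953) = 150 + 8953 = 9103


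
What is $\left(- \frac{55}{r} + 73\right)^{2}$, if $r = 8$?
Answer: $\frac{279841}{64} \approx 4372.5$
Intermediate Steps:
$\left(- \frac{55}{r} + 73\right)^{2} = \left(- \frac{55}{8} + 73\right)^{2} = \left(\frac{529}{8}\right)^{2} = \frac{279841}{64}$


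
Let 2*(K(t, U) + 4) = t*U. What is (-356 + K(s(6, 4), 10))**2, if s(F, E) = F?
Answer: 108900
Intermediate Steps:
K(t, U) = -4 + U*t/2 (K(t, U) = -4 + (t*U)/2 = -4 + (U*t)/2 = -4 + U*t/2)
(-356 + K(s(6, 4), 10))**2 = (-356 + (-4 + (1/2)*10*6))**2 = (-356 + (-4 + 30))**2 = (-356 + 26)**2 = (-330)**2 = 108900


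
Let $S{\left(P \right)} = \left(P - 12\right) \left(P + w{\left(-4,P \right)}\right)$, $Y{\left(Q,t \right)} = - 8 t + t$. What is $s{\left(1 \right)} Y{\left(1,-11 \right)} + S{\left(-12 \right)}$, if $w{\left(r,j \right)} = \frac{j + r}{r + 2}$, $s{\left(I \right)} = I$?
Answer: $173$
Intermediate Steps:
$Y{\left(Q,t \right)} = - 7 t$
$w{\left(r,j \right)} = \frac{j + r}{2 + r}$
$S{\left(P \right)} = \left(-12 + P\right) \left(2 + \frac{P}{2}\right)$ ($S{\left(P \right)} = \left(P - 12\right) \left(P + \frac{P - 4}{2 - 4}\right) = \left(-12 + P\right) \left(P + \frac{-4 + P}{-2}\right) = \left(-12 + P\right) \left(P - \frac{-4 + P}{2}\right) = \left(-12 + P\right) \left(P - \left(-2 + \frac{P}{2}\right)\right) = \left(-12 + P\right) \left(2 + \frac{P}{2}\right)$)
$s{\left(1 \right)} Y{\left(1,-11 \right)} + S{\left(-12 \right)} = 1 \left(\left(-7\right) \left(-11\right)\right) - \left(-24 - 72\right) = 1 \cdot 77 + \left(-24 + \frac{1}{2} \cdot 144 + 48\right) = 77 + \left(-24 + 72 + 48\right) = 77 + 96 = 173$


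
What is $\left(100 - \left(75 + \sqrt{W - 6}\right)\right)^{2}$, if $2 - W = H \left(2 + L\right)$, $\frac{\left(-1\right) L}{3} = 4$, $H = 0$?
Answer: $621 - 100 i \approx 621.0 - 100.0 i$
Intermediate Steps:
$L = -12$ ($L = \left(-3\right) 4 = -12$)
$W = 2$ ($W = 2 - 0 \left(2 - 12\right) = 2 - 0 \left(-10\right) = 2 - 0 = 2 + 0 = 2$)
$\left(100 - \left(75 + \sqrt{W - 6}\right)\right)^{2} = \left(100 - \left(75 + \sqrt{2 - 6}\right)\right)^{2} = \left(100 - \left(75 + \sqrt{-4}\right)\right)^{2} = \left(100 - \left(75 + 2 i\right)\right)^{2} = \left(25 - 2 i\right)^{2}$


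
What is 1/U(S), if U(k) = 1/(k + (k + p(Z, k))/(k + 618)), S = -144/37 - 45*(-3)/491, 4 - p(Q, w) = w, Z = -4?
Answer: -732090646817/202770915999 ≈ -3.6104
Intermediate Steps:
p(Q, w) = 4 - w
S = -65709/18167 (S = -144*1/37 + 135*(1/491) = -144/37 + 135/491 = -65709/18167 ≈ -3.6169)
U(k) = 1/(k + 4/(618 + k)) (U(k) = 1/(k + (k + (4 - k))/(k + 618)) = 1/(k + 4/(618 + k)))
1/U(S) = 1/((618 - 65709/18167)/(4 + (-65709/18167)² + 618*(-65709/18167))) = 1/((11161497/18167)/(4 + 4317672681/330039889 - 40608162/18167)) = 1/((11161497/18167)/(-732090646817/330039889)) = 1/(-330039889/732090646817*11161497/18167) = 1/(-202770915999/732090646817) = -732090646817/202770915999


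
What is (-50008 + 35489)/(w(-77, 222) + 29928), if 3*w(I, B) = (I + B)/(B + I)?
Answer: -43557/89785 ≈ -0.48513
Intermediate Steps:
w(I, B) = ⅓ (w(I, B) = ((I + B)/(B + I))/3 = ((B + I)/(B + I))/3 = (⅓)*1 = ⅓)
(-50008 + 35489)/(w(-77, 222) + 29928) = (-50008 + 35489)/(⅓ + 29928) = -14519/89785/3 = -14519*3/89785 = -43557/89785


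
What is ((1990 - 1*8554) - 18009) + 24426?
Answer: -147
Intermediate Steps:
((1990 - 1*8554) - 18009) + 24426 = ((1990 - 8554) - 18009) + 24426 = (-6564 - 18009) + 24426 = -24573 + 24426 = -147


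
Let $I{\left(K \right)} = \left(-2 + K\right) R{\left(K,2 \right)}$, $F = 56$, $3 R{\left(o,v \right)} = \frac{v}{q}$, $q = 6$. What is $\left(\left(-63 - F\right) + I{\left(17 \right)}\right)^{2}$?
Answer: $\frac{123904}{9} \approx 13767.0$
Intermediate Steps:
$R{\left(o,v \right)} = \frac{v}{18}$ ($R{\left(o,v \right)} = \frac{v \frac{1}{6}}{3} = \frac{\frac{1}{6} v}{3} = \frac{v}{18}$)
$I{\left(K \right)} = - \frac{2}{9} + \frac{K}{9}$ ($I{\left(K \right)} = \left(-2 + K\right) \frac{1}{18} \cdot 2 = \left(-2 + K\right) \frac{1}{9} = - \frac{2}{9} + \frac{K}{9}$)
$\left(\left(-63 - F\right) + I{\left(17 \right)}\right)^{2} = \left(\left(-63 - 56\right) + \left(- \frac{2}{9} + \frac{1}{9} \cdot 17\right)\right)^{2} = \left(\left(-63 - 56\right) + \left(- \frac{2}{9} + \frac{17}{9}\right)\right)^{2} = \left(-119 + \frac{5}{3}\right)^{2} = \left(- \frac{352}{3}\right)^{2} = \frac{123904}{9}$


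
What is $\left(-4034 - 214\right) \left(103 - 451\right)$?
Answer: $1478304$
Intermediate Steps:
$\left(-4034 - 214\right) \left(103 - 451\right) = \left(-4034 - 214\right) \left(-348\right) = \left(-4248\right) \left(-348\right) = 1478304$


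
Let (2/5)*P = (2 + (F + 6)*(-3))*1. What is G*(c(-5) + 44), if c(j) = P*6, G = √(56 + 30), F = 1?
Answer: -241*√86 ≈ -2234.9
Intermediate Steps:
P = -95/2 (P = 5*((2 + (1 + 6)*(-3))*1)/2 = 5*((2 + 7*(-3))*1)/2 = 5*((2 - 21)*1)/2 = 5*(-19*1)/2 = (5/2)*(-19) = -95/2 ≈ -47.500)
G = √86 ≈ 9.2736
c(j) = -285 (c(j) = -95/2*6 = -285)
G*(c(-5) + 44) = √86*(-285 + 44) = √86*(-241) = -241*√86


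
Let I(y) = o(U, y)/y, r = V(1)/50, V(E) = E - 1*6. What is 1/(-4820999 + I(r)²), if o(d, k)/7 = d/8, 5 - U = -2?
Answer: -16/77075959 ≈ -2.0759e-7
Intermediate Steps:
U = 7 (U = 5 - 1*(-2) = 5 + 2 = 7)
V(E) = -6 + E (V(E) = E - 6 = -6 + E)
r = -⅒ (r = (-6 + 1)/50 = -5*1/50 = -⅒ ≈ -0.10000)
o(d, k) = 7*d/8 (o(d, k) = 7*(d/8) = 7*d/8)
I(y) = 49/(8*y) (I(y) = ((7/8)*7)/y = 49/(8*y))
1/(-4820999 + I(r)²) = 1/(-4820999 + (49/(8*(-⅒)))²) = 1/(-4820999 + ((49/8)*(-10))²) = 1/(-4820999 + (-245/4)²) = 1/(-4820999 + 60025/16) = 1/(-77075959/16) = -16/77075959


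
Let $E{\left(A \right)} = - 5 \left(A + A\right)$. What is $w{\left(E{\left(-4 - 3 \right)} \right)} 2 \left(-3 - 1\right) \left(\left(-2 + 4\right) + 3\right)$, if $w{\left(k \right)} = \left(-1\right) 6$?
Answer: $240$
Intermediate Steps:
$E{\left(A \right)} = - 10 A$ ($E{\left(A \right)} = - 5 \cdot 2 A = - 10 A$)
$w{\left(k \right)} = -6$
$w{\left(E{\left(-4 - 3 \right)} \right)} 2 \left(-3 - 1\right) \left(\left(-2 + 4\right) + 3\right) = - 6 \cdot 2 \left(-3 - 1\right) \left(\left(-2 + 4\right) + 3\right) = - 6 \cdot 2 \left(-4\right) \left(2 + 3\right) = \left(-6\right) \left(-8\right) 5 = 48 \cdot 5 = 240$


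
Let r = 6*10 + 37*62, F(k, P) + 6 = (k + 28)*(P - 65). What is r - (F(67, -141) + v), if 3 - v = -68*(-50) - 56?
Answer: 25271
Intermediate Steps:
F(k, P) = -6 + (-65 + P)*(28 + k) (F(k, P) = -6 + (k + 28)*(P - 65) = -6 + (28 + k)*(-65 + P) = -6 + (-65 + P)*(28 + k))
v = -3341 (v = 3 - (-68*(-50) - 56) = 3 - (3400 - 56) = 3 - 1*3344 = 3 - 3344 = -3341)
r = 2354 (r = 60 + 2294 = 2354)
r - (F(67, -141) + v) = 2354 - ((-1826 - 65*67 + 28*(-141) - 141*67) - 3341) = 2354 - ((-1826 - 4355 - 3948 - 9447) - 3341) = 2354 - (-19576 - 3341) = 2354 - 1*(-22917) = 2354 + 22917 = 25271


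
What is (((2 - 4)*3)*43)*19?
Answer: -4902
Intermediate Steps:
(((2 - 4)*3)*43)*19 = (-2*3*43)*19 = -6*43*19 = -258*19 = -4902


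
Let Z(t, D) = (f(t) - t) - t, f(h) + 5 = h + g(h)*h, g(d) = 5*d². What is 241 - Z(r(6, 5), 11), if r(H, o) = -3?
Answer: 378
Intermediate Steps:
f(h) = -5 + h + 5*h³ (f(h) = -5 + (h + (5*h²)*h) = -5 + (h + 5*h³) = -5 + h + 5*h³)
Z(t, D) = -5 - t + 5*t³ (Z(t, D) = ((-5 + t + 5*t³) - t) - t = (-5 + 5*t³) - t = -5 - t + 5*t³)
241 - Z(r(6, 5), 11) = 241 - (-5 - 1*(-3) + 5*(-3)³) = 241 - (-5 + 3 + 5*(-27)) = 241 - (-5 + 3 - 135) = 241 - 1*(-137) = 241 + 137 = 378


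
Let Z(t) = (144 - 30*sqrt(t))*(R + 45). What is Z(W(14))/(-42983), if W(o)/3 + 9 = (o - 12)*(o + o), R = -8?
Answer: -5328/42983 + 1110*sqrt(141)/42983 ≈ 0.18269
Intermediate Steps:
W(o) = -27 + 6*o*(-12 + o) (W(o) = -27 + 3*((o - 12)*(o + o)) = -27 + 3*((-12 + o)*(2*o)) = -27 + 3*(2*o*(-12 + o)) = -27 + 6*o*(-12 + o))
Z(t) = 5328 - 1110*sqrt(t) (Z(t) = (144 - 30*sqrt(t))*(-8 + 45) = (144 - 30*sqrt(t))*37 = 5328 - 1110*sqrt(t))
Z(W(14))/(-42983) = (5328 - 1110*sqrt(-27 - 72*14 + 6*14**2))/(-42983) = (5328 - 1110*sqrt(-27 - 1008 + 6*196))*(-1/42983) = (5328 - 1110*sqrt(-27 - 1008 + 1176))*(-1/42983) = (5328 - 1110*sqrt(141))*(-1/42983) = -5328/42983 + 1110*sqrt(141)/42983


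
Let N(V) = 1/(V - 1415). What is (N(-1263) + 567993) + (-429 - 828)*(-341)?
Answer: 2668975139/2678 ≈ 9.9663e+5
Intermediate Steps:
N(V) = 1/(-1415 + V)
(N(-1263) + 567993) + (-429 - 828)*(-341) = (1/(-1415 - 1263) + 567993) + (-429 - 828)*(-341) = (1/(-2678) + 567993) - 1257*(-341) = (-1/2678 + 567993) + 428637 = 1521085253/2678 + 428637 = 2668975139/2678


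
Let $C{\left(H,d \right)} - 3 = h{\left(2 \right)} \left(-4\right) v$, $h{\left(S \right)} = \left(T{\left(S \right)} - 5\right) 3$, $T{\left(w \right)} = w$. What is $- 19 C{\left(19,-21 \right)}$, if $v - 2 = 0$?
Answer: $-1425$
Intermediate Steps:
$v = 2$ ($v = 2 + 0 = 2$)
$h{\left(S \right)} = -15 + 3 S$ ($h{\left(S \right)} = \left(S - 5\right) 3 = \left(-5 + S\right) 3 = -15 + 3 S$)
$C{\left(H,d \right)} = 75$ ($C{\left(H,d \right)} = 3 + \left(-15 + 3 \cdot 2\right) \left(-4\right) 2 = 3 + \left(-15 + 6\right) \left(-4\right) 2 = 3 + \left(-9\right) \left(-4\right) 2 = 3 + 36 \cdot 2 = 3 + 72 = 75$)
$- 19 C{\left(19,-21 \right)} = \left(-19\right) 75 = -1425$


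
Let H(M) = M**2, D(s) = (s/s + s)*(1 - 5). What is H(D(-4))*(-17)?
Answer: -2448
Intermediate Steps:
D(s) = -4 - 4*s (D(s) = (1 + s)*(-4) = -4 - 4*s)
H(D(-4))*(-17) = (-4 - 4*(-4))**2*(-17) = (-4 + 16)**2*(-17) = 12**2*(-17) = 144*(-17) = -2448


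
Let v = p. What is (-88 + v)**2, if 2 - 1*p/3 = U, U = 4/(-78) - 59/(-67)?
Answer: 5415340921/758641 ≈ 7138.2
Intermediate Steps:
U = 2167/2613 (U = 4*(-1/78) - 59*(-1/67) = -2/39 + 59/67 = 2167/2613 ≈ 0.82932)
p = 3059/871 (p = 6 - 3*2167/2613 = 6 - 2167/871 = 3059/871 ≈ 3.5121)
v = 3059/871 ≈ 3.5121
(-88 + v)**2 = (-88 + 3059/871)**2 = (-73589/871)**2 = 5415340921/758641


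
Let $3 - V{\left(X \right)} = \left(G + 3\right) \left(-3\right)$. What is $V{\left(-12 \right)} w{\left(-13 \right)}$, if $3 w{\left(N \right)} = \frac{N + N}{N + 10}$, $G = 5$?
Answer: $78$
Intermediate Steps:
$V{\left(X \right)} = 27$ ($V{\left(X \right)} = 3 - \left(5 + 3\right) \left(-3\right) = 3 - 8 \left(-3\right) = 3 - -24 = 3 + 24 = 27$)
$w{\left(N \right)} = \frac{2 N}{3 \left(10 + N\right)}$ ($w{\left(N \right)} = \frac{\left(N + N\right) \frac{1}{N + 10}}{3} = \frac{2 N \frac{1}{10 + N}}{3} = \frac{2 N}{3 \left(10 + N\right)}$)
$V{\left(-12 \right)} w{\left(-13 \right)} = 27 \cdot \frac{2}{3} \left(-13\right) \frac{1}{10 - 13} = 27 \cdot \frac{2}{3} \left(-13\right) \frac{1}{-3} = 27 \cdot \frac{2}{3} \left(-13\right) \left(- \frac{1}{3}\right) = 27 \cdot \frac{26}{9} = 78$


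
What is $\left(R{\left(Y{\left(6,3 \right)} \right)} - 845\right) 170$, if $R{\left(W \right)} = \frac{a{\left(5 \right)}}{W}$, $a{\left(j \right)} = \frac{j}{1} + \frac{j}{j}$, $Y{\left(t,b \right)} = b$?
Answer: $-143310$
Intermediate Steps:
$a{\left(j \right)} = 1 + j$ ($a{\left(j \right)} = j 1 + 1 = j + 1 = 1 + j$)
$R{\left(W \right)} = \frac{6}{W}$ ($R{\left(W \right)} = \frac{1 + 5}{W} = \frac{6}{W}$)
$\left(R{\left(Y{\left(6,3 \right)} \right)} - 845\right) 170 = \left(\frac{6}{3} - 845\right) 170 = \left(6 \cdot \frac{1}{3} - 845\right) 170 = \left(2 - 845\right) 170 = \left(-843\right) 170 = -143310$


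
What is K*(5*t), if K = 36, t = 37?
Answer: 6660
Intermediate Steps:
K*(5*t) = 36*(5*37) = 36*185 = 6660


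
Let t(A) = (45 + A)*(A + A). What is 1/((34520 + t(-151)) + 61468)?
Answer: 1/128000 ≈ 7.8125e-6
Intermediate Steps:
t(A) = 2*A*(45 + A) (t(A) = (45 + A)*(2*A) = 2*A*(45 + A))
1/((34520 + t(-151)) + 61468) = 1/((34520 + 2*(-151)*(45 - 151)) + 61468) = 1/((34520 + 2*(-151)*(-106)) + 61468) = 1/((34520 + 32012) + 61468) = 1/(66532 + 61468) = 1/128000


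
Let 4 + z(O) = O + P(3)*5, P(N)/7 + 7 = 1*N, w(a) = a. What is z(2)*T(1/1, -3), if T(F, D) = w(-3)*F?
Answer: 426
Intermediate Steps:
P(N) = -49 + 7*N (P(N) = -49 + 7*(1*N) = -49 + 7*N)
z(O) = -144 + O (z(O) = -4 + (O + (-49 + 7*3)*5) = -4 + (O + (-49 + 21)*5) = -4 + (O - 28*5) = -4 + (O - 140) = -4 + (-140 + O) = -144 + O)
T(F, D) = -3*F
z(2)*T(1/1, -3) = (-144 + 2)*(-3/1) = -(-426) = -142*(-3) = 426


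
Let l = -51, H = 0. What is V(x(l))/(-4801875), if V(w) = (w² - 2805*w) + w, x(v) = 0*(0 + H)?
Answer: 0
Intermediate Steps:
x(v) = 0 (x(v) = 0*(0 + 0) = 0*0 = 0)
V(w) = w² - 2804*w
V(x(l))/(-4801875) = (0*(-2804 + 0))/(-4801875) = (0*(-2804))*(-1/4801875) = 0*(-1/4801875) = 0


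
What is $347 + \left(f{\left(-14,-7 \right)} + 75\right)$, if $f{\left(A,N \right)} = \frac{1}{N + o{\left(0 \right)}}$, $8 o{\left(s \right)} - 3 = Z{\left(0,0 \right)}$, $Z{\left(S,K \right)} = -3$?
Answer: $\frac{2953}{7} \approx 421.86$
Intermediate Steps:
$o{\left(s \right)} = 0$ ($o{\left(s \right)} = \frac{3}{8} + \frac{1}{8} \left(-3\right) = \frac{3}{8} - \frac{3}{8} = 0$)
$f{\left(A,N \right)} = \frac{1}{N}$ ($f{\left(A,N \right)} = \frac{1}{N + 0} = \frac{1}{N}$)
$347 + \left(f{\left(-14,-7 \right)} + 75\right) = 347 + \left(\frac{1}{-7} + 75\right) = 347 + \left(- \frac{1}{7} + 75\right) = 347 + \frac{524}{7} = \frac{2953}{7}$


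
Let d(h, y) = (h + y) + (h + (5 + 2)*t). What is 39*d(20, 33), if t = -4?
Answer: 1755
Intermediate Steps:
d(h, y) = -28 + y + 2*h (d(h, y) = (h + y) + (h + (5 + 2)*(-4)) = (h + y) + (h + 7*(-4)) = (h + y) + (h - 28) = (h + y) + (-28 + h) = -28 + y + 2*h)
39*d(20, 33) = 39*(-28 + 33 + 2*20) = 39*(-28 + 33 + 40) = 39*45 = 1755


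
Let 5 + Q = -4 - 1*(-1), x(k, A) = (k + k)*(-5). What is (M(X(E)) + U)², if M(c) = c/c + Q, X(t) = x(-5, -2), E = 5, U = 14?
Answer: 49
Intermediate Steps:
x(k, A) = -10*k (x(k, A) = (2*k)*(-5) = -10*k)
Q = -8 (Q = -5 + (-4 - 1*(-1)) = -5 + (-4 + 1) = -5 - 3 = -8)
X(t) = 50 (X(t) = -10*(-5) = 50)
M(c) = -7 (M(c) = c/c - 8 = 1 - 8 = -7)
(M(X(E)) + U)² = (-7 + 14)² = 7² = 49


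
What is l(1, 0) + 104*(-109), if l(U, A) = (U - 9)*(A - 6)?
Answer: -11288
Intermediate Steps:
l(U, A) = (-9 + U)*(-6 + A)
l(1, 0) + 104*(-109) = (54 - 9*0 - 6*1 + 0*1) + 104*(-109) = (54 + 0 - 6 + 0) - 11336 = 48 - 11336 = -11288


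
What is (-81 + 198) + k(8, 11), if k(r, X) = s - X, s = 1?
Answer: 107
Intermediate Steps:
k(r, X) = 1 - X
(-81 + 198) + k(8, 11) = (-81 + 198) + (1 - 1*11) = 117 + (1 - 11) = 117 - 10 = 107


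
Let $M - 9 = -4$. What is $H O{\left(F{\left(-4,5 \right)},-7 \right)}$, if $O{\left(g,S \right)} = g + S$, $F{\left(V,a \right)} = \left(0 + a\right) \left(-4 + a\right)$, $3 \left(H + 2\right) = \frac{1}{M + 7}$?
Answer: $\frac{71}{18} \approx 3.9444$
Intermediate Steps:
$M = 5$ ($M = 9 - 4 = 5$)
$H = - \frac{71}{36}$ ($H = -2 + \frac{1}{3 \left(5 + 7\right)} = -2 + \frac{1}{3 \cdot 12} = -2 + \frac{1}{3} \cdot \frac{1}{12} = -2 + \frac{1}{36} = - \frac{71}{36} \approx -1.9722$)
$F{\left(V,a \right)} = a \left(-4 + a\right)$
$O{\left(g,S \right)} = S + g$
$H O{\left(F{\left(-4,5 \right)},-7 \right)} = - \frac{71 \left(-7 + 5 \left(-4 + 5\right)\right)}{36} = - \frac{71 \left(-7 + 5 \cdot 1\right)}{36} = - \frac{71 \left(-7 + 5\right)}{36} = \left(- \frac{71}{36}\right) \left(-2\right) = \frac{71}{18}$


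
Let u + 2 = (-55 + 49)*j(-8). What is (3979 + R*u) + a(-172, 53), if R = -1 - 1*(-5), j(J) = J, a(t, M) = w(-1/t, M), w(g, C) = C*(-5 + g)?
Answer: 670509/172 ≈ 3898.3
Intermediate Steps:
a(t, M) = M*(-5 - 1/t)
u = 46 (u = -2 + (-55 + 49)*(-8) = -2 - 6*(-8) = -2 + 48 = 46)
R = 4 (R = -1 + 5 = 4)
(3979 + R*u) + a(-172, 53) = (3979 + 4*46) + (-5*53 - 1*53/(-172)) = (3979 + 184) + (-265 - 1*53*(-1/172)) = 4163 + (-265 + 53/172) = 4163 - 45527/172 = 670509/172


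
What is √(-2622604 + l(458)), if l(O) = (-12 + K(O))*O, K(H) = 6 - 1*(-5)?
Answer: I*√2623062 ≈ 1619.6*I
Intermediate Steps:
K(H) = 11 (K(H) = 6 + 5 = 11)
l(O) = -O (l(O) = (-12 + 11)*O = -O)
√(-2622604 + l(458)) = √(-2622604 - 1*458) = √(-2622604 - 458) = √(-2623062) = I*√2623062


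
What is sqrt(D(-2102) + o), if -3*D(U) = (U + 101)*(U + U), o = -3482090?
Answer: 3*I*sqrt(698462) ≈ 2507.2*I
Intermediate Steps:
D(U) = -2*U*(101 + U)/3 (D(U) = -(U + 101)*(U + U)/3 = -(101 + U)*2*U/3 = -2*U*(101 + U)/3)
sqrt(D(-2102) + o) = sqrt(-2/3*(-2102)*(101 - 2102) - 3482090) = sqrt(-2/3*(-2102)*(-2001) - 3482090) = sqrt(-2804068 - 3482090) = sqrt(-6286158) = 3*I*sqrt(698462)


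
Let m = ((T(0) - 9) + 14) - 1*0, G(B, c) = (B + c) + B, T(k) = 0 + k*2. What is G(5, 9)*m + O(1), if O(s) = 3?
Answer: 98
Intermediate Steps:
T(k) = 2*k (T(k) = 0 + 2*k = 2*k)
G(B, c) = c + 2*B
m = 5 (m = ((2*0 - 9) + 14) - 1*0 = ((0 - 9) + 14) + 0 = (-9 + 14) + 0 = 5 + 0 = 5)
G(5, 9)*m + O(1) = (9 + 2*5)*5 + 3 = (9 + 10)*5 + 3 = 19*5 + 3 = 95 + 3 = 98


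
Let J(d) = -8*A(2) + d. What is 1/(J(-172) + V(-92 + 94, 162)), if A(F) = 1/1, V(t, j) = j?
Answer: -1/18 ≈ -0.055556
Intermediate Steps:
A(F) = 1
J(d) = -8 + d (J(d) = -8*1 + d = -8 + d)
1/(J(-172) + V(-92 + 94, 162)) = 1/((-8 - 172) + 162) = 1/(-180 + 162) = 1/(-18) = -1/18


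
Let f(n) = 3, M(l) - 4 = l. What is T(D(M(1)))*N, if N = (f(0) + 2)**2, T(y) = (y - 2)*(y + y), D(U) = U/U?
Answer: -50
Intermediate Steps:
M(l) = 4 + l
D(U) = 1
T(y) = 2*y*(-2 + y) (T(y) = (-2 + y)*(2*y) = 2*y*(-2 + y))
N = 25 (N = (3 + 2)**2 = 5**2 = 25)
T(D(M(1)))*N = (2*1*(-2 + 1))*25 = (2*1*(-1))*25 = -2*25 = -50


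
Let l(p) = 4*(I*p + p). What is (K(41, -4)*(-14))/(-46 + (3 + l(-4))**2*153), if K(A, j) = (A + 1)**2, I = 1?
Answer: -24696/128627 ≈ -0.19200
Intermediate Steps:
K(A, j) = (1 + A)**2
l(p) = 8*p (l(p) = 4*(1*p + p) = 4*(p + p) = 4*(2*p) = 8*p)
(K(41, -4)*(-14))/(-46 + (3 + l(-4))**2*153) = ((1 + 41)**2*(-14))/(-46 + (3 + 8*(-4))**2*153) = (42**2*(-14))/(-46 + (3 - 32)**2*153) = (1764*(-14))/(-46 + (-29)**2*153) = -24696/(-46 + 841*153) = -24696/(-46 + 128673) = -24696/128627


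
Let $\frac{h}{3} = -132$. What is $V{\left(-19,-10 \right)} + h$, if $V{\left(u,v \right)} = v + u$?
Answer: $-425$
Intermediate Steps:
$V{\left(u,v \right)} = u + v$
$h = -396$ ($h = 3 \left(-132\right) = -396$)
$V{\left(-19,-10 \right)} + h = \left(-19 - 10\right) - 396 = -29 - 396 = -425$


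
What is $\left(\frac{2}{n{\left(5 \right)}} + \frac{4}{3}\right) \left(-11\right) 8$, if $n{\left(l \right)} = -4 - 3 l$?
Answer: $- \frac{6160}{57} \approx -108.07$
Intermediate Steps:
$\left(\frac{2}{n{\left(5 \right)}} + \frac{4}{3}\right) \left(-11\right) 8 = \left(\frac{2}{-4 - 15} + \frac{4}{3}\right) \left(-11\right) 8 = \left(\frac{2}{-4 - 15} + 4 \cdot \frac{1}{3}\right) \left(-11\right) 8 = \left(\frac{2}{-19} + \frac{4}{3}\right) \left(-11\right) 8 = \left(2 \left(- \frac{1}{19}\right) + \frac{4}{3}\right) \left(-11\right) 8 = \left(- \frac{2}{19} + \frac{4}{3}\right) \left(-11\right) 8 = \frac{70}{57} \left(-11\right) 8 = \left(- \frac{770}{57}\right) 8 = - \frac{6160}{57}$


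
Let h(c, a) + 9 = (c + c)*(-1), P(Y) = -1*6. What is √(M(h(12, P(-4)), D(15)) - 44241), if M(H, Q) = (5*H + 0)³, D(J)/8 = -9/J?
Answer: I*√4536366 ≈ 2129.9*I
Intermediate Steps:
P(Y) = -6
h(c, a) = -9 - 2*c (h(c, a) = -9 + (c + c)*(-1) = -9 + (2*c)*(-1) = -9 - 2*c)
D(J) = -72/J (D(J) = 8*(-9/J) = -72/J)
M(H, Q) = 125*H³ (M(H, Q) = (5*H)³ = 125*H³)
√(M(h(12, P(-4)), D(15)) - 44241) = √(125*(-9 - 2*12)³ - 44241) = √(125*(-9 - 24)³ - 44241) = √(125*(-33)³ - 44241) = √(125*(-35937) - 44241) = √(-4492125 - 44241) = √(-4536366) = I*√4536366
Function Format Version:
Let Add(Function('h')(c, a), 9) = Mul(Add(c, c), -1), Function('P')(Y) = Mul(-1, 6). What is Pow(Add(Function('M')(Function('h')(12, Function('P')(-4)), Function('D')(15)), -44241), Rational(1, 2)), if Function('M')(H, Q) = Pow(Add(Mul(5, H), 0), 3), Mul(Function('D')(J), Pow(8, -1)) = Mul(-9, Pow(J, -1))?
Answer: Mul(I, Pow(4536366, Rational(1, 2))) ≈ Mul(2129.9, I)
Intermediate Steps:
Function('P')(Y) = -6
Function('h')(c, a) = Add(-9, Mul(-2, c)) (Function('h')(c, a) = Add(-9, Mul(Add(c, c), -1)) = Add(-9, Mul(Mul(2, c), -1)) = Add(-9, Mul(-2, c)))
Function('D')(J) = Mul(-72, Pow(J, -1)) (Function('D')(J) = Mul(8, Mul(-9, Pow(J, -1))) = Mul(-72, Pow(J, -1)))
Function('M')(H, Q) = Mul(125, Pow(H, 3)) (Function('M')(H, Q) = Pow(Mul(5, H), 3) = Mul(125, Pow(H, 3)))
Pow(Add(Function('M')(Function('h')(12, Function('P')(-4)), Function('D')(15)), -44241), Rational(1, 2)) = Pow(Add(Mul(125, Pow(Add(-9, Mul(-2, 12)), 3)), -44241), Rational(1, 2)) = Pow(Add(Mul(125, Pow(Add(-9, -24), 3)), -44241), Rational(1, 2)) = Pow(Add(Mul(125, Pow(-33, 3)), -44241), Rational(1, 2)) = Pow(Add(Mul(125, -35937), -44241), Rational(1, 2)) = Pow(Add(-4492125, -44241), Rational(1, 2)) = Pow(-4536366, Rational(1, 2)) = Mul(I, Pow(4536366, Rational(1, 2)))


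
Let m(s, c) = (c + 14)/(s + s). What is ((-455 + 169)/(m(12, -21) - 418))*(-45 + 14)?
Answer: -212784/10039 ≈ -21.196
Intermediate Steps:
m(s, c) = (14 + c)/(2*s) (m(s, c) = (14 + c)/((2*s)) = (14 + c)*(1/(2*s)) = (14 + c)/(2*s))
((-455 + 169)/(m(12, -21) - 418))*(-45 + 14) = ((-455 + 169)/((½)*(14 - 21)/12 - 418))*(-45 + 14) = -286/((½)*(1/12)*(-7) - 418)*(-31) = -286/(-7/24 - 418)*(-31) = -286/(-10039/24)*(-31) = -286*(-24/10039)*(-31) = (6864/10039)*(-31) = -212784/10039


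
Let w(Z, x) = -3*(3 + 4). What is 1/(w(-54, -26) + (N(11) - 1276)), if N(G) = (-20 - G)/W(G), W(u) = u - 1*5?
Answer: -6/7813 ≈ -0.00076795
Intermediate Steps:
w(Z, x) = -21 (w(Z, x) = -3*7 = -21)
W(u) = -5 + u (W(u) = u - 5 = -5 + u)
N(G) = (-20 - G)/(-5 + G)
1/(w(-54, -26) + (N(11) - 1276)) = 1/(-21 + ((-20 - 1*11)/(-5 + 11) - 1276)) = 1/(-21 + ((-20 - 11)/6 - 1276)) = 1/(-21 + ((⅙)*(-31) - 1276)) = 1/(-21 + (-31/6 - 1276)) = 1/(-21 - 7687/6) = 1/(-7813/6) = -6/7813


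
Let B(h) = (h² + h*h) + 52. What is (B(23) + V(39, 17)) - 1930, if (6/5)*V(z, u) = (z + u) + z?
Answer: -4445/6 ≈ -740.83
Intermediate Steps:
B(h) = 52 + 2*h² (B(h) = (h² + h²) + 52 = 2*h² + 52 = 52 + 2*h²)
V(z, u) = 5*z/3 + 5*u/6 (V(z, u) = 5*((z + u) + z)/6 = 5*((u + z) + z)/6 = 5*(u + 2*z)/6 = 5*z/3 + 5*u/6)
(B(23) + V(39, 17)) - 1930 = ((52 + 2*23²) + ((5/3)*39 + (⅚)*17)) - 1930 = ((52 + 2*529) + (65 + 85/6)) - 1930 = ((52 + 1058) + 475/6) - 1930 = (1110 + 475/6) - 1930 = 7135/6 - 1930 = -4445/6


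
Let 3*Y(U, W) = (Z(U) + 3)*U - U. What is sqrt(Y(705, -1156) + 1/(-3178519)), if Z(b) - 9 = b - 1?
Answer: 3*sqrt(188617080464144834)/3178519 ≈ 409.91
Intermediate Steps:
Z(b) = 8 + b (Z(b) = 9 + (b - 1) = 9 + (-1 + b) = 8 + b)
Y(U, W) = -U/3 + U*(11 + U)/3 (Y(U, W) = (((8 + U) + 3)*U - U)/3 = ((11 + U)*U - U)/3 = (U*(11 + U) - U)/3 = (-U + U*(11 + U))/3 = -U/3 + U*(11 + U)/3)
sqrt(Y(705, -1156) + 1/(-3178519)) = sqrt((1/3)*705*(10 + 705) + 1/(-3178519)) = sqrt((1/3)*705*715 - 1/3178519) = sqrt(168025 - 1/3178519) = sqrt(534070654974/3178519) = 3*sqrt(188617080464144834)/3178519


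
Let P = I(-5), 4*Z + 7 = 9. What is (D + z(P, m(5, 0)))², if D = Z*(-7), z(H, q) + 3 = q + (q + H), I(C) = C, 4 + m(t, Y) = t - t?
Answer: 1521/4 ≈ 380.25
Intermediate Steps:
Z = ½ (Z = -7/4 + (¼)*9 = -7/4 + 9/4 = ½ ≈ 0.50000)
m(t, Y) = -4 (m(t, Y) = -4 + (t - t) = -4 + 0 = -4)
P = -5
z(H, q) = -3 + H + 2*q (z(H, q) = -3 + (q + (q + H)) = -3 + (q + (H + q)) = -3 + (H + 2*q) = -3 + H + 2*q)
D = -7/2 (D = (½)*(-7) = -7/2 ≈ -3.5000)
(D + z(P, m(5, 0)))² = (-7/2 + (-3 - 5 + 2*(-4)))² = (-7/2 + (-3 - 5 - 8))² = (-7/2 - 16)² = (-39/2)² = 1521/4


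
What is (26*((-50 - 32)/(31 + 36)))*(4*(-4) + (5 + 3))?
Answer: 17056/67 ≈ 254.57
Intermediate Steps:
(26*((-50 - 32)/(31 + 36)))*(4*(-4) + (5 + 3)) = (26*(-82/67))*(-16 + 8) = (26*(-82*1/67))*(-8) = (26*(-82/67))*(-8) = -2132/67*(-8) = 17056/67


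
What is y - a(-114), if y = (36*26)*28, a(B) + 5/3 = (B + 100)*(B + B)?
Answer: 69053/3 ≈ 23018.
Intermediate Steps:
a(B) = -5/3 + 2*B*(100 + B) (a(B) = -5/3 + (B + 100)*(B + B) = -5/3 + (100 + B)*(2*B) = -5/3 + 2*B*(100 + B))
y = 26208 (y = 936*28 = 26208)
y - a(-114) = 26208 - (-5/3 + 2*(-114)² + 200*(-114)) = 26208 - (-5/3 + 2*12996 - 22800) = 26208 - (-5/3 + 25992 - 22800) = 26208 - 1*9571/3 = 26208 - 9571/3 = 69053/3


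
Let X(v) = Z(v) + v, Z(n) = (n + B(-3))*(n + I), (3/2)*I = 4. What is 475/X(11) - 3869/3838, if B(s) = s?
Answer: 11281/3838 ≈ 2.9393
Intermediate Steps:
I = 8/3 (I = (⅔)*4 = 8/3 ≈ 2.6667)
Z(n) = (-3 + n)*(8/3 + n) (Z(n) = (n - 3)*(n + 8/3) = (-3 + n)*(8/3 + n))
X(v) = -8 + v² + 2*v/3 (X(v) = (-8 + v² - v/3) + v = -8 + v² + 2*v/3)
475/X(11) - 3869/3838 = 475/(-8 + 11² + (⅔)*11) - 3869/3838 = 475/(-8 + 121 + 22/3) - 3869*1/3838 = 475/(361/3) - 3869/3838 = 475*(3/361) - 3869/3838 = 75/19 - 3869/3838 = 11281/3838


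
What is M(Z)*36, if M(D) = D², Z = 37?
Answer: 49284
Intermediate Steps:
M(Z)*36 = 37²*36 = 1369*36 = 49284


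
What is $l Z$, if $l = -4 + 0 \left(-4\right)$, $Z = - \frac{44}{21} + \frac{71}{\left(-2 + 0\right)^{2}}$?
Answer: $- \frac{1315}{21} \approx -62.619$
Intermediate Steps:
$Z = \frac{1315}{84}$ ($Z = \left(-44\right) \frac{1}{21} + \frac{71}{\left(-2\right)^{2}} = - \frac{44}{21} + \frac{71}{4} = \frac{1315}{84} \approx 15.655$)
$l = -4$ ($l = -4 + 0 = -4$)
$l Z = \left(-4\right) \frac{1315}{84} = - \frac{1315}{21}$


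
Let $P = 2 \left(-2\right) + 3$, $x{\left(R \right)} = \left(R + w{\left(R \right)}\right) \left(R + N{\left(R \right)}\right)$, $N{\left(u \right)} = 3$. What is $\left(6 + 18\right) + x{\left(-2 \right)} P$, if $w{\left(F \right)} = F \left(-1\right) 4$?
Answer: $18$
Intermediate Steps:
$w{\left(F \right)} = - 4 F$ ($w{\left(F \right)} = - F 4 = - 4 F$)
$x{\left(R \right)} = - 3 R \left(3 + R\right)$ ($x{\left(R \right)} = \left(R - 4 R\right) \left(R + 3\right) = - 3 R \left(3 + R\right)$)
$P = -1$ ($P = -4 + 3 = -1$)
$\left(6 + 18\right) + x{\left(-2 \right)} P = \left(6 + 18\right) + 3 \left(-2\right) \left(-3 - -2\right) \left(-1\right) = 24 + 3 \left(-2\right) \left(-3 + 2\right) \left(-1\right) = 24 + 3 \left(-2\right) \left(-1\right) \left(-1\right) = 24 + 6 \left(-1\right) = 24 - 6 = 18$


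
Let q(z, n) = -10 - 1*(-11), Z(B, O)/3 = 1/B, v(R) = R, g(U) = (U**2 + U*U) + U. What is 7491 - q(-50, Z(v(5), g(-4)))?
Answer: 7490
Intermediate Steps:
g(U) = U + 2*U**2 (g(U) = (U**2 + U**2) + U = 2*U**2 + U = U + 2*U**2)
Z(B, O) = 3/B
q(z, n) = 1 (q(z, n) = -10 + 11 = 1)
7491 - q(-50, Z(v(5), g(-4))) = 7491 - 1*1 = 7491 - 1 = 7490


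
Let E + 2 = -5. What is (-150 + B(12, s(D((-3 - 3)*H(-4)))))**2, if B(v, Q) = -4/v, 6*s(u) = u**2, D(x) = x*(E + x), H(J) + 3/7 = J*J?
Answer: 203401/9 ≈ 22600.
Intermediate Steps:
E = -7 (E = -2 - 5 = -7)
H(J) = -3/7 + J**2 (H(J) = -3/7 + J*J = -3/7 + J**2)
D(x) = x*(-7 + x)
s(u) = u**2/6
(-150 + B(12, s(D((-3 - 3)*H(-4)))))**2 = (-150 - 4/12)**2 = (-150 - 4*1/12)**2 = (-150 - 1/3)**2 = (-451/3)**2 = 203401/9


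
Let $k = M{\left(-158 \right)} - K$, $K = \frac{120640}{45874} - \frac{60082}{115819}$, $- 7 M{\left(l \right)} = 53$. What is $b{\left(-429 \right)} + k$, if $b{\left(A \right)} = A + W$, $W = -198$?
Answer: $- \frac{1076328107168}{1690525711} \approx -636.68$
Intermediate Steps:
$M{\left(l \right)} = - \frac{53}{7}$ ($M{\left(l \right)} = \left(- \frac{1}{7}\right) 53 = - \frac{53}{7}$)
$b{\left(A \right)} = -198 + A$ ($b{\left(A \right)} = A - 198 = -198 + A$)
$K = \frac{509827386}{241503673}$ ($K = 120640 \cdot \frac{1}{45874} - \frac{5462}{10529} = \frac{60320}{22937} - \frac{5462}{10529} = \frac{509827386}{241503673} \approx 2.1111$)
$k = - \frac{16368486371}{1690525711}$ ($k = - \frac{53}{7} - \frac{509827386}{241503673} = - \frac{16368486371}{1690525711} \approx -9.6825$)
$b{\left(-429 \right)} + k = \left(-198 - 429\right) - \frac{16368486371}{1690525711} = -627 - \frac{16368486371}{1690525711} = - \frac{1076328107168}{1690525711}$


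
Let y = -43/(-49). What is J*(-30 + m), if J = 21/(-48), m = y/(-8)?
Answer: 11803/896 ≈ 13.173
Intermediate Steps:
y = 43/49 (y = -43*(-1/49) = 43/49 ≈ 0.87755)
m = -43/392 (m = (43/49)/(-8) = (43/49)*(-⅛) = -43/392 ≈ -0.10969)
J = -7/16 (J = 21*(-1/48) = -7/16 ≈ -0.43750)
J*(-30 + m) = -7*(-30 - 43/392)/16 = -7/16*(-11803/392) = 11803/896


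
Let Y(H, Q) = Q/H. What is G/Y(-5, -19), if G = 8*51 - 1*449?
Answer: -205/19 ≈ -10.789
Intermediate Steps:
G = -41 (G = 408 - 449 = -41)
G/Y(-5, -19) = -41/((-19/(-5))) = -41/((-19*(-⅕))) = -41/19/5 = -41*5/19 = -205/19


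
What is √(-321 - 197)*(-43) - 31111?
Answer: -31111 - 43*I*√518 ≈ -31111.0 - 978.66*I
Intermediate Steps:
√(-321 - 197)*(-43) - 31111 = √(-518)*(-43) - 31111 = (I*√518)*(-43) - 31111 = -43*I*√518 - 31111 = -31111 - 43*I*√518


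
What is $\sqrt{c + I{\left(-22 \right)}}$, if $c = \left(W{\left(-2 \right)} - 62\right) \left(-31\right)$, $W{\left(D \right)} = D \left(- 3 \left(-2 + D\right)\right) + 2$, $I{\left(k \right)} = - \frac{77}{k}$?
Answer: $\frac{\sqrt{10430}}{2} \approx 51.064$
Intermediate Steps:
$W{\left(D \right)} = 2 + D \left(6 - 3 D\right)$ ($W{\left(D \right)} = D \left(6 - 3 D\right) + 2 = 2 + D \left(6 - 3 D\right)$)
$c = 2604$ ($c = \left(\left(2 - 3 \left(-2\right)^{2} + 6 \left(-2\right)\right) - 62\right) \left(-31\right) = \left(\left(2 - 12 - 12\right) - 62\right) \left(-31\right) = \left(-22 - 62\right) \left(-31\right) = \left(-84\right) \left(-31\right) = 2604$)
$\sqrt{c + I{\left(-22 \right)}} = \sqrt{2604 - \frac{77}{-22}} = \sqrt{2604 - - \frac{7}{2}} = \sqrt{2604 + \frac{7}{2}} = \sqrt{\frac{5215}{2}} = \frac{\sqrt{10430}}{2}$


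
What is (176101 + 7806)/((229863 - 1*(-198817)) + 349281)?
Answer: 183907/777961 ≈ 0.23640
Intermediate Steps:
(176101 + 7806)/((229863 - 1*(-198817)) + 349281) = 183907/((229863 + 198817) + 349281) = 183907/(428680 + 349281) = 183907/777961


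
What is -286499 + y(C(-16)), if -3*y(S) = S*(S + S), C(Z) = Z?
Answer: -860009/3 ≈ -2.8667e+5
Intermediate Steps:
y(S) = -2*S**2/3 (y(S) = -S*(S + S)/3 = -S*2*S/3 = -2*S**2/3)
-286499 + y(C(-16)) = -286499 - 2/3*(-16)**2 = -286499 - 2/3*256 = -286499 - 512/3 = -860009/3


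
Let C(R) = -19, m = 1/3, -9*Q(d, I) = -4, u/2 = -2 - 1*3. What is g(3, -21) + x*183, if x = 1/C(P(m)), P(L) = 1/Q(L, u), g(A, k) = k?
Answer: -582/19 ≈ -30.632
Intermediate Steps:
u = -10 (u = 2*(-2 - 1*3) = 2*(-2 - 3) = 2*(-5) = -10)
Q(d, I) = 4/9 (Q(d, I) = -⅑*(-4) = 4/9)
m = ⅓ ≈ 0.33333
P(L) = 9/4 (P(L) = 1/(4/9) = 9/4)
x = -1/19 (x = 1/(-19) = -1/19 ≈ -0.052632)
g(3, -21) + x*183 = -21 - 1/19*183 = -21 - 183/19 = -582/19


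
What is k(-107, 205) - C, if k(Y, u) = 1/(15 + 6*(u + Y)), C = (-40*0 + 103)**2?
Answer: -6397226/603 ≈ -10609.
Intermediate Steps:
C = 10609 (C = (0 + 103)**2 = 103**2 = 10609)
k(Y, u) = 1/(15 + 6*Y + 6*u) (k(Y, u) = 1/(15 + 6*(Y + u)) = 1/(15 + (6*Y + 6*u)) = 1/(15 + 6*Y + 6*u))
k(-107, 205) - C = 1/(3*(5 + 2*(-107) + 2*205)) - 1*10609 = 1/(3*(5 - 214 + 410)) - 10609 = (1/3)/201 - 10609 = (1/3)*(1/201) - 10609 = 1/603 - 10609 = -6397226/603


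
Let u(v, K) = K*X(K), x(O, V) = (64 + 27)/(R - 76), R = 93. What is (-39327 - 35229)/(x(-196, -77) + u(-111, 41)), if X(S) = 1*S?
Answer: -105621/2389 ≈ -44.211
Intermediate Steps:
X(S) = S
x(O, V) = 91/17 (x(O, V) = (64 + 27)/(93 - 76) = 91/17)
u(v, K) = K² (u(v, K) = K*K = K²)
(-39327 - 35229)/(x(-196, -77) + u(-111, 41)) = (-39327 - 35229)/(91/17 + 41²) = -74556/(91/17 + 1681) = -74556/28668/17 = -74556*17/28668 = -105621/2389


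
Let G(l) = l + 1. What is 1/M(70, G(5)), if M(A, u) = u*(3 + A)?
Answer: 1/438 ≈ 0.0022831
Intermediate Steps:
G(l) = 1 + l
1/M(70, G(5)) = 1/((1 + 5)*(3 + 70)) = 1/(6*73) = 1/438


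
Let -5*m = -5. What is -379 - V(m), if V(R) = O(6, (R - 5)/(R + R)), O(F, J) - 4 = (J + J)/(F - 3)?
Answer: -1145/3 ≈ -381.67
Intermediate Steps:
m = 1 (m = -1/5*(-5) = 1)
O(F, J) = 4 + 2*J/(-3 + F) (O(F, J) = 4 + (J + J)/(F - 3) = 4 + (2*J)/(-3 + F) = 4 + 2*J/(-3 + F))
V(R) = 4 + (-5 + R)/(3*R) (V(R) = 2*(-6 + (R - 5)/(R + R) + 2*6)/(-3 + 6) = 2*(-6 + (-5 + R)/((2*R)) + 12)/3 = 2*(1/3)*(-6 + (-5 + R)*(1/(2*R)) + 12) = 2*(1/3)*(-6 + (-5 + R)/(2*R) + 12) = 2*(1/3)*(6 + (-5 + R)/(2*R)) = 4 + (-5 + R)/(3*R))
-379 - V(m) = -379 - (-5 + 13*1)/(3*1) = -379 - (-5 + 13)/3 = -379 - 8/3 = -1145/3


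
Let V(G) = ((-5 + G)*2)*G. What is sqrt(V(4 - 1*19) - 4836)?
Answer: 2*I*sqrt(1059) ≈ 65.085*I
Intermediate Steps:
V(G) = G*(-10 + 2*G) (V(G) = (-10 + 2*G)*G = G*(-10 + 2*G))
sqrt(V(4 - 1*19) - 4836) = sqrt(2*(4 - 1*19)*(-5 + (4 - 1*19)) - 4836) = sqrt(2*(4 - 19)*(-5 + (4 - 19)) - 4836) = sqrt(2*(-15)*(-5 - 15) - 4836) = sqrt(2*(-15)*(-20) - 4836) = sqrt(600 - 4836) = sqrt(-4236) = 2*I*sqrt(1059)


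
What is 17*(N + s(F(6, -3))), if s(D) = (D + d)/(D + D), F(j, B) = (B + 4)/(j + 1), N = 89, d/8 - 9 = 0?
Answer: 11611/2 ≈ 5805.5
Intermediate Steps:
d = 72 (d = 72 + 8*0 = 72 + 0 = 72)
F(j, B) = (4 + B)/(1 + j)
s(D) = (72 + D)/(2*D) (s(D) = (D + 72)/(D + D) = (72 + D)/((2*D)) = (72 + D)*(1/(2*D)) = (72 + D)/(2*D))
17*(N + s(F(6, -3))) = 17*(89 + (72 + (4 - 3)/(1 + 6))/(2*(((4 - 3)/(1 + 6))))) = 17*(89 + (72 + 1/7)/(2*((1/7)))) = 17*(89 + (72 + (1/7)*1)/(2*(((1/7)*1)))) = 17*(89 + (72 + 1/7)/(2*(1/7))) = 17*(89 + (1/2)*7*(505/7)) = 17*(89 + 505/2) = 17*(683/2) = 11611/2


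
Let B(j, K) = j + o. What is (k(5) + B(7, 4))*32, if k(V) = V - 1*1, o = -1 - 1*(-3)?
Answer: 416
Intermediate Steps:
o = 2 (o = -1 + 3 = 2)
B(j, K) = 2 + j (B(j, K) = j + 2 = 2 + j)
k(V) = -1 + V (k(V) = V - 1 = -1 + V)
(k(5) + B(7, 4))*32 = ((-1 + 5) + (2 + 7))*32 = (4 + 9)*32 = 13*32 = 416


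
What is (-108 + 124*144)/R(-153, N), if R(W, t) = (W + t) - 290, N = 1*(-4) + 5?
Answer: -522/13 ≈ -40.154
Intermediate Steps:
N = 1 (N = -4 + 5 = 1)
R(W, t) = -290 + W + t
(-108 + 124*144)/R(-153, N) = (-108 + 124*144)/(-290 - 153 + 1) = (-108 + 17856)/(-442) = 17748*(-1/442) = -522/13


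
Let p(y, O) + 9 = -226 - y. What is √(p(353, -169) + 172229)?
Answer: √171641 ≈ 414.30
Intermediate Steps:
p(y, O) = -235 - y (p(y, O) = -9 + (-226 - y) = -235 - y)
√(p(353, -169) + 172229) = √((-235 - 1*353) + 172229) = √((-235 - 353) + 172229) = √(-588 + 172229) = √171641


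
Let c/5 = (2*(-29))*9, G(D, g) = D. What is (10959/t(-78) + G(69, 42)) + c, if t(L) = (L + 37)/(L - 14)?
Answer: 904047/41 ≈ 22050.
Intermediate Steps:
t(L) = (37 + L)/(-14 + L)
c = -2610 (c = 5*((2*(-29))*9) = 5*(-58*9) = 5*(-522) = -2610)
(10959/t(-78) + G(69, 42)) + c = (10959/(((37 - 78)/(-14 - 78))) + 69) - 2610 = (10959/((-41/(-92))) + 69) - 2610 = (10959/((-1/92*(-41))) + 69) - 2610 = (10959/(41/92) + 69) - 2610 = (10959*(92/41) + 69) - 2610 = (1008228/41 + 69) - 2610 = 1011057/41 - 2610 = 904047/41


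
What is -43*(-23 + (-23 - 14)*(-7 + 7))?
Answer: 989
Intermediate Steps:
-43*(-23 + (-23 - 14)*(-7 + 7)) = -43*(-23 - 37*0) = -43*(-23 + 0) = -43*(-23) = 989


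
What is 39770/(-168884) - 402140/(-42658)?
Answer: 16554625775/1801063418 ≈ 9.1916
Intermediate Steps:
39770/(-168884) - 402140/(-42658) = 39770*(-1/168884) - 402140*(-1/42658) = -19885/84442 + 201070/21329 = 16554625775/1801063418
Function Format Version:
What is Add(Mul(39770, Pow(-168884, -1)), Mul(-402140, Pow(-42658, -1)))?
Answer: Rational(16554625775, 1801063418) ≈ 9.1916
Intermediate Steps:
Add(Mul(39770, Pow(-168884, -1)), Mul(-402140, Pow(-42658, -1))) = Add(Mul(39770, Rational(-1, 168884)), Mul(-402140, Rational(-1, 42658))) = Add(Rational(-19885, 84442), Rational(201070, 21329)) = Rational(16554625775, 1801063418)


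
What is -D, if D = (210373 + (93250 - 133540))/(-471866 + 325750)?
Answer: 170083/146116 ≈ 1.1640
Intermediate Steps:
D = -170083/146116 (D = (210373 - 40290)/(-146116) = 170083*(-1/146116) = -170083/146116 ≈ -1.1640)
-D = -1*(-170083/146116) = 170083/146116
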